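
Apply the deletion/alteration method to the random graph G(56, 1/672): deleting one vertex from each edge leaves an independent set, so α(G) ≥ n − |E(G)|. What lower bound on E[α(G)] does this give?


E[|E(G)|] = C(56, 2)·p = 1540 · (1/672) = 55/24.
E[α(G)] ≥ n − E[|E(G)|] = 56 − 55/24 = 1289/24.
Numerically: ≈ 53.708.
(This is only a lower bound; the true E[α(G)] may be larger.)

E[α(G)] ≥ 1289/24 ≈ 53.708.


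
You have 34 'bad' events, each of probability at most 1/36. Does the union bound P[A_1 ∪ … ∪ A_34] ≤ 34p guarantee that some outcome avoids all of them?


Union bound: P[∪_{i=1}^{34} A_i] ≤ Σ_i P[A_i] ≤ 34·p = 34·(1/36) = 17/18.
Numerically: 17/18 ≈ 0.9444.
Is 17/18 < 1? YES.
Since P[∪ A_i] ≤ 17/18 < 1, the complement has P[∩ A_i^c] ≥ 1 − 17/18 = 1/18 > 0, so some outcome avoids every A_i.

34·p = 17/18 ≈ 0.9444; existence CERTIFIED by the union bound.


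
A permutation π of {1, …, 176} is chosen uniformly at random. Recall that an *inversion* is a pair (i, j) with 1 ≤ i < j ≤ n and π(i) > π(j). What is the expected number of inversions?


Write X = Σ X_I over the C(176, 2) = 15400 pairs i < j, with X_I the indicator of one inversion.
There are 15400 indicators.
For each fixed pair i < j, the values π(i) and π(j) are two distinct elements of {1, …, 176} in uniformly random order; by symmetry P[π(i) > π(j)] = 1/2.
By linearity: E[X] = 15400 · (1/2) = C(176, 2) · (1/2) = 15400/2 = 7700 ≈ 7700.00000.

E[X] = 7700 = 7700.00000.


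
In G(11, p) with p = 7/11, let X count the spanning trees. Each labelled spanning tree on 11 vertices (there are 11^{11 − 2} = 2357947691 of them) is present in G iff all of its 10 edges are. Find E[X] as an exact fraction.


K_11 has 11^{11 − 2} = 2357947691 labelled spanning trees.
For each such spanning tree H, let X_H = 1 if all 10 edges of H are present in G. Then P[X_H = 1] = p^{10} = (7/11)^{10} = 282475249/25937424601.
By linearity of expectation: E[X] = Σ_H E[X_H] = 2357947691 · p^{10} = 2357947691 · 282475249/25937424601 = 282475249/11.
Numerically: E[X] ≈ 2.568e+07.

E[X] = 2357947691 · (7/11)^{10} = 282475249/11 ≈ 2.568e+07.


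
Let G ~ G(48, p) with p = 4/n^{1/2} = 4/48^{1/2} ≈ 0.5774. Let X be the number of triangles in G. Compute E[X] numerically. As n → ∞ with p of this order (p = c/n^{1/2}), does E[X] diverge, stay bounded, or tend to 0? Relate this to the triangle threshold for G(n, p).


Number of potential triangles: C(48, 3) = 17296.
Each occurs with probability p³ ≈ (0.5774)³ ≈ 1.924501e-01.
By linearity: E[X] = C(48, 3)·p³ ≈ 17296 · 1.924501e-01 ≈ 3328.6168.
Since α = 1/2 < 1, p = c/n^{1/2} ≫ 1/n is above the triangle threshold p ~ 1/n. Asymptotically E[X] ~ (c³/6)·n^{3(1−α)} = (4³/6)·n^{1.5} → ∞; triangles are abundant w.h.p.

E[X] ≈ 3328.6168; in regime p = Θ(1/n^{1/2}) E[X] diverges (above the triangle threshold p ~ 1/n).


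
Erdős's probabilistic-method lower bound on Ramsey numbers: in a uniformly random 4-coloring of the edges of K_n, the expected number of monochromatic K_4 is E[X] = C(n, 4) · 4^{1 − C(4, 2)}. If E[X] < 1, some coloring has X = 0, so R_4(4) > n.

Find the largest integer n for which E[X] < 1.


We need C(n, 4) · 4^{1 − 6} < 1, i.e. C(n, 4) < 4^{6 − 1} = 1024.
Check values of n near the boundary:
  n = 9: C(9, 4) = 126; 126 < 1024? YES
  n = 10: C(10, 4) = 210; 210 < 1024? YES
  n = 11: C(11, 4) = 330; 330 < 1024? YES
  n = 12: C(12, 4) = 495; 495 < 1024? YES
  n = 13: C(13, 4) = 715; 715 < 1024? YES
  n = 14: C(14, 4) = 1001; 1001 < 1024? YES
  n = 15: C(15, 4) = 1365; 1365 < 1024? NO
  n = 16: C(16, 4) = 1820; 1820 < 1024? NO
  n = 17: C(17, 4) = 2380; 2380 < 1024? NO
The largest n with C(n, 4) < 1024 is n = 14 (where E[X] = 1001/1024 ≈ 0.978). Hence R_4(4) > 14, i.e. R_4(4) ≥ 15.

Largest n = 14; hence R_4(4) > 14.


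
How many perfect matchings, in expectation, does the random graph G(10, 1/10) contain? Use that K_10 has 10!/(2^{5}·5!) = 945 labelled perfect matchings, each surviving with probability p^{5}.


K_10 has 10!/(2^{5}·5!) = 945 labelled perfect matchings.
For each such perfect matching H, let X_H = 1 if all 5 edges of H are present in G. Then P[X_H = 1] = p^{5} = (1/10)^{5} = 1/100000.
By linearity of expectation: E[X] = Σ_H E[X_H] = 945 · p^{5} = 945 · 1/100000 = 189/20000.
Numerically: E[X] ≈ 0.00945.

E[X] = 945 · (1/10)^{5} = 189/20000 ≈ 0.00945.


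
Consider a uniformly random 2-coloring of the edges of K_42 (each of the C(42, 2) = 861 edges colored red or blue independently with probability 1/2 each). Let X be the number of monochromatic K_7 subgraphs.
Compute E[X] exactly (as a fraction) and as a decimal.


Let X = Σ_S X_S over the C(42, 7) = 26978328 subsets S of size 7, where X_S = 1 if the K_7 on S is monochromatic.
For a fixed S, the K_7 on S has C(7, 2) = 21 edges. P[all 21 edges red] = (1/2)^21, and likewise for blue, so P[monochromatic] = 2·(1/2)^21 = 2^{1 − 21} = 1/1048576.
Summing: E[X] = C(42, 7) · 2^{1 − 21} = 26978328 · 1/1048576 = 3372291/131072.
Numerically: E[X] ≈ 25.729.

E[X] = C(42,7)·2^(1−C(7,2)) = 3372291/131072 ≈ 25.729.


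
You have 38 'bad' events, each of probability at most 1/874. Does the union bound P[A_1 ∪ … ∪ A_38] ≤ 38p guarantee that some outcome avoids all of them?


Union bound: P[∪_{i=1}^{38} A_i] ≤ Σ_i P[A_i] ≤ 38·p = 38·(1/874) = 1/23.
Numerically: 1/23 ≈ 0.043478.
Is 1/23 < 1? YES.
Since P[∪ A_i] ≤ 1/23 < 1, the complement has P[∩ A_i^c] ≥ 1 − 1/23 = 22/23 > 0, so some outcome avoids every A_i.

38·p = 1/23 ≈ 0.043478; existence CERTIFIED by the union bound.


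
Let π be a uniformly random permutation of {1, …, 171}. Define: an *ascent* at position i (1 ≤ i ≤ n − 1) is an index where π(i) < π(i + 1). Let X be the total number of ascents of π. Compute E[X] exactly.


Write X = Σ X_I over i = 1, …, 170, with X_I the indicator of one ascent.
There are 170 indicators.
For each fixed i, the pair (π(i), π(i+1)) is a uniformly random ordered pair of distinct values from {1, …, 171}; by symmetry P[π(i) < π(i+1)] = 1/2.
By linearity: E[X] = 170 · (1/2) = (171 − 1) · (1/2) = 85 ≈ 85.000.

E[X] = 85 = 85.000.


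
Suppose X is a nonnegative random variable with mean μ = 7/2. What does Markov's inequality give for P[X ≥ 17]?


μ = E[X] = 7/2, a = 17.
Markov: P[X ≥ 17] ≤ μ/a = (7/2)/17 = 7/34.
Numerically: ≈ 0.205882.
(Since a = 17 > μ = 3.500000, the bound 7/34 is < 1 and informative.)

P[X ≥ 17] ≤ 7/34 ≈ 0.205882.


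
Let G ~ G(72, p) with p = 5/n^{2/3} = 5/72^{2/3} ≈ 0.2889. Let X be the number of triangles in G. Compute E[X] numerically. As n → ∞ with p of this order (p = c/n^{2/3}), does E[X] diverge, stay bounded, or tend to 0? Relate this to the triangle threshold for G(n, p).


Number of potential triangles: C(72, 3) = 59640.
Each occurs with probability p³ ≈ (0.2889)³ ≈ 2.4112654e-02.
By linearity: E[X] = C(72, 3)·p³ ≈ 59640 · 2.4112654e-02 ≈ 1438.07870.
Since α = 2/3 < 1, p = c/n^{2/3} ≫ 1/n is above the triangle threshold p ~ 1/n. Asymptotically E[X] ~ (c³/6)·n^{3(1−α)} = (5³/6)·n^{1} → ∞; triangles are abundant w.h.p.

E[X] ≈ 1438.07870; in regime p = Θ(1/n^{2/3}) E[X] diverges (above the triangle threshold p ~ 1/n).


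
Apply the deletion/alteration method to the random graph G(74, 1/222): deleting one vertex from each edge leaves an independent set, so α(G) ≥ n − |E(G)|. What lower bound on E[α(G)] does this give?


E[|E(G)|] = C(74, 2)·p = 2701 · (1/222) = 73/6.
E[α(G)] ≥ n − E[|E(G)|] = 74 − 73/6 = 371/6.
Numerically: ≈ 61.833.
(This is only a lower bound; the true E[α(G)] may be larger.)

E[α(G)] ≥ 371/6 ≈ 61.833.


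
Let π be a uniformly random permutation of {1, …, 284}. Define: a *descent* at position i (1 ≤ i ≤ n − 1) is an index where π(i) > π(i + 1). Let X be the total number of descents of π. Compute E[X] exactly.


Write X = Σ X_I over i = 1, …, 283, with X_I the indicator of one descent.
There are 283 indicators.
For each fixed i, the pair (π(i), π(i+1)) is a uniformly random ordered pair of distinct values from {1, …, 284}; by symmetry P[π(i) > π(i+1)] = 1/2.
By linearity: E[X] = 283 · (1/2) = (284 − 1) · (1/2) = 283/2 ≈ 141.5000.

E[X] = 283/2 = 141.5000.


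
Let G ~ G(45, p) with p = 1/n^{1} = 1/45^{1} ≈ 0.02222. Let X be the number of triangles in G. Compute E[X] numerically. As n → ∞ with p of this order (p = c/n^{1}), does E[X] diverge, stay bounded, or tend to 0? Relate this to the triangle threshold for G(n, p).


Number of potential triangles: C(45, 3) = 14190.
Each occurs with probability p³ ≈ (0.02222)³ ≈ 1.097394e-05.
By linearity: E[X] = C(45, 3)·p³ ≈ 14190 · 1.097394e-05 ≈ 0.1557.
Here α = 1, so p = 1/n is exactly at the triangle threshold p ~ 1/n. Asymptotically E[X] → c³/6 = 1³/6 = 1/6 ≈ 0.1667, a bounded constant. In this regime the triangle count is asymptotically Poisson(c³/6).

E[X] ≈ 0.1557; in regime p = Θ(1/n^{1}) E[X] stays bounded (at the triangle threshold p ~ 1/n).


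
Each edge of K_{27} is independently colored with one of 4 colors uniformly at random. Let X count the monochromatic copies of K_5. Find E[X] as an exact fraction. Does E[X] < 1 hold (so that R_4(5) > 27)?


E[X] = C(27, 5) · 4^{1 − 10} = 80730 · 4^{−9} = 80730/262144.
As a reduced fraction: E[X] = 40365/131072 ≈ 0.308.
Is E[X] < 1? YES.
Since E[X] < 1, there exists a 4-coloring of K_{27} with no monochromatic K_5; hence R_4(5) > 27.

E[X] = 40365/131072 ≈ 0.308; E[X] < 1, so R_4(5) > 27.


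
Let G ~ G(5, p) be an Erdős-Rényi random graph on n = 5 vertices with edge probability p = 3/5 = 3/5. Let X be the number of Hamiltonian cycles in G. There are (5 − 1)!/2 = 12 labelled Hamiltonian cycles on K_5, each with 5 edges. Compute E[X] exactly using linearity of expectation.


K_5 has (5 − 1)!/2 = 12 labelled Hamiltonian cycles.
For each such Hamiltonian cycle H, let X_H = 1 if all 5 edges of H are present in G. Then P[X_H = 1] = p^{5} = (3/5)^{5} = 243/3125.
By linearity: E[X] = Σ_H E[X_H] = 12 · p^{5} = 12 · 243/3125 = 2916/3125.
Numerically: E[X] ≈ 0.93312.

E[X] = 12 · (3/5)^{5} = 2916/3125 ≈ 0.93312.


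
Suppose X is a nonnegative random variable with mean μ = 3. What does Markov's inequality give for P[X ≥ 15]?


μ = E[X] = 3, a = 15.
Markov: P[X ≥ 15] ≤ μ/a = (3)/15 = 1/5.
Numerically: ≈ 0.20000.
(Since a = 15 > μ = 3.00000, the bound 1/5 is < 1 and informative.)

P[X ≥ 15] ≤ 1/5 ≈ 0.20000.


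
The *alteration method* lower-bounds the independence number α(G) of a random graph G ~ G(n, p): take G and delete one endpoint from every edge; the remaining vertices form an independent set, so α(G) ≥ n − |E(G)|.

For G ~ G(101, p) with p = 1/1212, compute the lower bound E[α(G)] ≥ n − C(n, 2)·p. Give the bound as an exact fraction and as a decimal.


E[|E(G)|] = C(101, 2)·p = 5050 · (1/1212) = 25/6.
E[α(G)] ≥ n − E[|E(G)|] = 101 − 25/6 = 581/6.
Numerically: ≈ 96.833333.
(This is only a lower bound; the true E[α(G)] may be larger.)

E[α(G)] ≥ 581/6 ≈ 96.833333.


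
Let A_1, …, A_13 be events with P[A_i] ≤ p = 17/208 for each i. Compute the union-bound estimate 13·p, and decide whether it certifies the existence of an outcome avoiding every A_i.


Union bound: P[∪_{i=1}^{13} A_i] ≤ Σ_i P[A_i] ≤ 13·p = 13·(17/208) = 17/16.
Numerically: 17/16 ≈ 1.06250.
Is 17/16 < 1? NO.
Since the bound 17/16 is ≥ 1, the union bound is uninformative here; it does NOT by itself certify existence.

13·p = 17/16 ≈ 1.06250; existence NOT certified by the union bound.


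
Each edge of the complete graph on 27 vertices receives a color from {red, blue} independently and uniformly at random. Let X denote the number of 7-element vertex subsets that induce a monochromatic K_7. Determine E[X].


Let X = Σ_S X_S over the C(27, 7) = 888030 subsets S of size 7, where X_S = 1 if the K_7 on S is monochromatic.
For a fixed S, the K_7 on S has C(7, 2) = 21 edges. P[all 21 edges red] = (1/2)^21, and likewise for blue, so P[monochromatic] = 2·(1/2)^21 = 2^{1 − 21} = 1/1048576.
Summing: E[X] = C(27, 7) · 2^{1 − 21} = 888030 · 1/1048576 = 444015/524288.
Numerically: E[X] ≈ 0.847.

E[X] = C(27,7)·2^(1−C(7,2)) = 444015/524288 ≈ 0.847.


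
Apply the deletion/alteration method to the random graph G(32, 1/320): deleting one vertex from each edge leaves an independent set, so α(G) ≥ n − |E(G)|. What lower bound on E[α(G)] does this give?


E[|E(G)|] = C(32, 2)·p = 496 · (1/320) = 31/20.
E[α(G)] ≥ n − E[|E(G)|] = 32 − 31/20 = 609/20.
Numerically: ≈ 30.450000.
(This is only a lower bound; the true E[α(G)] may be larger.)

E[α(G)] ≥ 609/20 ≈ 30.450000.


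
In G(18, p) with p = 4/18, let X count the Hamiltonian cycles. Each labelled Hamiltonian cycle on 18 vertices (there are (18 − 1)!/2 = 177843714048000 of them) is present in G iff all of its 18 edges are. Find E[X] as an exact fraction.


K_18 has (18 − 1)!/2 = 177843714048000 labelled Hamiltonian cycles.
For each such Hamiltonian cycle H, let X_H = 1 if all 18 edges of H are present in G. Then P[X_H = 1] = p^{18} = (2/9)^{18} = 262144/150094635296999121.
By linearity of expectation: E[X] = Σ_H E[X_H] = 177843714048000 · p^{18} = 177843714048000 · 262144/150094635296999121 = 63951526166528000/205891132094649.
Numerically: E[X] ≈ 311.

E[X] = 177843714048000 · (2/9)^{18} = 63951526166528000/205891132094649 ≈ 311.


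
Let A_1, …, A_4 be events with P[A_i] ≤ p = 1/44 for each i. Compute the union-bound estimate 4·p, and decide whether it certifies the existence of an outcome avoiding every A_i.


Union bound: P[∪_{i=1}^{4} A_i] ≤ Σ_i P[A_i] ≤ 4·p = 4·(1/44) = 1/11.
Numerically: 1/11 ≈ 0.091.
Is 1/11 < 1? YES.
Since P[∪ A_i] ≤ 1/11 < 1, the complement has P[∩ A_i^c] ≥ 1 − 1/11 = 10/11 > 0, so some outcome avoids every A_i.

4·p = 1/11 ≈ 0.091; existence CERTIFIED by the union bound.


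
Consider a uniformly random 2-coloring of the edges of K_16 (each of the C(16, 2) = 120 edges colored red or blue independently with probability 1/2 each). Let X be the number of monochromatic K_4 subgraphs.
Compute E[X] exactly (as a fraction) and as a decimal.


Let X = Σ_S X_S over the C(16, 4) = 1820 subsets S of size 4, where X_S = 1 if the K_4 on S is monochromatic.
For a fixed S, the K_4 on S has C(4, 2) = 6 edges. P[all 6 edges red] = (1/2)^6, and likewise for blue, so P[monochromatic] = 2·(1/2)^6 = 2^{1 − 6} = 1/32.
By linearity of expectation: E[X] = C(16, 4) · 2^{1 − 6} = 1820 · 1/32 = 455/8.
Numerically: E[X] ≈ 56.875.

E[X] = C(16,4)·2^(1−C(4,2)) = 455/8 ≈ 56.875.


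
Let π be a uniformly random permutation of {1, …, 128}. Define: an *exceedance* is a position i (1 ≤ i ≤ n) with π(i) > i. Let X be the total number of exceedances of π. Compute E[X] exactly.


Write X = Σ_{i=1}^{128} X_i, where X_i = 1_{π(i) > i}.
For each fixed i, π(i) is uniform over {1, …, 128} (marginal of a uniform permutation), so P[π(i) > i] = (n − i)/n. Summing: Σ_{i=1}^{128} (n − i)/n = (0 + 1 + … + 127)/128 = 128(128 − 1)/(2·128) = (128 − 1)/2.
Hence E[X] = Σ_{i=1}^{128} (128 − i)/128 = 127/2 ≈ 63.5000.

E[X] = 127/2 = 63.5000.


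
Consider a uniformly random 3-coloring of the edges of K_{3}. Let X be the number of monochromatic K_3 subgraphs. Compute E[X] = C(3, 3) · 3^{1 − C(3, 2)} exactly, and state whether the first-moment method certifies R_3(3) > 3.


E[X] = C(3, 3) · 3^{1 − 3} = 1 · 3^{−2} = 1/9.
As a reduced fraction: E[X] = 1/9 ≈ 0.1111.
Is E[X] < 1? YES.
Since E[X] < 1, there exists a 3-coloring of K_{3} with no monochromatic K_3; hence R_3(3) > 3.

E[X] = 1/9 ≈ 0.1111; E[X] < 1, so R_3(3) > 3.


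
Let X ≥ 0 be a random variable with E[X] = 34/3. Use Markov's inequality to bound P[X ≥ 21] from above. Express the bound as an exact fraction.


μ = E[X] = 34/3, a = 21.
Markov: P[X ≥ 21] ≤ μ/a = (34/3)/21 = 34/63.
Numerically: ≈ 0.540.
(Since a = 21 > μ = 11.333, the bound 34/63 is < 1 and informative.)

P[X ≥ 21] ≤ 34/63 ≈ 0.540.


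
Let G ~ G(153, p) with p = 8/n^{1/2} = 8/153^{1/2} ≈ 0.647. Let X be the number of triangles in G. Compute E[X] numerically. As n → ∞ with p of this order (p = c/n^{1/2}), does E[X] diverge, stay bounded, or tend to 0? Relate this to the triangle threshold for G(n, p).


Number of potential triangles: C(153, 3) = 585276.
Each occurs with probability p³ ≈ (0.647)³ ≈ 2.70541e-01.
By linearity: E[X] = C(153, 3)·p³ ≈ 585276 · 2.70541e-01 ≈ 158341.054.
Since α = 1/2 < 1, p = c/n^{1/2} ≫ 1/n is above the triangle threshold p ~ 1/n. Asymptotically E[X] ~ (c³/6)·n^{3(1−α)} = (8³/6)·n^{1.5} → ∞; triangles are abundant w.h.p.

E[X] ≈ 158341.054; in regime p = Θ(1/n^{1/2}) E[X] diverges (above the triangle threshold p ~ 1/n).


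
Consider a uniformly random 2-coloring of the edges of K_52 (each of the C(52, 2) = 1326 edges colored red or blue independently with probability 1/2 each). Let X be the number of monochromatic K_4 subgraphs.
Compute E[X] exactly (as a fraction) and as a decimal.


Let X = Σ_S X_S over the C(52, 4) = 270725 subsets S of size 4, where X_S = 1 if the K_4 on S is monochromatic.
For a fixed S, the K_4 on S has C(4, 2) = 6 edges. P[all 6 edges red] = (1/2)^6, and likewise for blue, so P[monochromatic] = 2·(1/2)^6 = 2^{1 − 6} = 1/32.
Summing: E[X] = C(52, 4) · 2^{1 − 6} = 270725 · 1/32 = 270725/32.
Numerically: E[X] ≈ 8460.1562.

E[X] = C(52,4)·2^(1−C(4,2)) = 270725/32 ≈ 8460.1562.


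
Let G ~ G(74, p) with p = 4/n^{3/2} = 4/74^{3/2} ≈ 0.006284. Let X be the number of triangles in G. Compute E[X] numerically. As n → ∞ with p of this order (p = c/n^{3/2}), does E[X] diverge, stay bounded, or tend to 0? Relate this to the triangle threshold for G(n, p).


Number of potential triangles: C(74, 3) = 64824.
Each occurs with probability p³ ≈ (0.006284)³ ≈ 2.481060e-07.
By linearity: E[X] = C(74, 3)·p³ ≈ 64824 · 2.481060e-07 ≈ 0.0161.
Since α = 3/2 > 1, p = c/n^{3/2} = o(1/n) is below the triangle threshold p ~ 1/n. Asymptotically E[X] ~ (c³/6)·n^{3(1−α)} = (4³/6)·n^{-1.5} → 0, so by Markov's inequality G has no triangles w.h.p.

E[X] ≈ 0.0161; in regime p = Θ(1/n^{3/2}) E[X] tends to 0 (below the triangle threshold p ~ 1/n).


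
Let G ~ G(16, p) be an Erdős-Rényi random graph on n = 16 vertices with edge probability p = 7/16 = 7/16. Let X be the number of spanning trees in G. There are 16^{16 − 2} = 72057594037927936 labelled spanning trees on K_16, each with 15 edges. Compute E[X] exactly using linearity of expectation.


K_16 has 16^{16 − 2} = 72057594037927936 labelled spanning trees.
For each such spanning tree H, let X_H = 1 if all 15 edges of H are present in G. Then P[X_H = 1] = p^{15} = (7/16)^{15} = 4747561509943/1152921504606846976.
By linearity: E[X] = Σ_H E[X_H] = 72057594037927936 · p^{15} = 72057594037927936 · 4747561509943/1152921504606846976 = 4747561509943/16.
Numerically: E[X] ≈ 2.9672e+11.

E[X] = 72057594037927936 · (7/16)^{15} = 4747561509943/16 ≈ 2.9672e+11.


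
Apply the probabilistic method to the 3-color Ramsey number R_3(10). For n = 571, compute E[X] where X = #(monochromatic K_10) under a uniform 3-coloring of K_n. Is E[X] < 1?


E[X] = C(571, 10) · 3^{1 − 45} = 937951290893172842001 · 3^{−44} = 937951290893172842001/984770902183611232881.
As a reduced fraction: E[X] = 104216810099241426889/109418989131512359209 ≈ 0.952456.
Is E[X] < 1? YES.
Since E[X] < 1, there exists a 3-coloring of K_{571} with no monochromatic K_10; hence R_3(10) > 571.

E[X] = 104216810099241426889/109418989131512359209 ≈ 0.952456; E[X] < 1, so R_3(10) > 571.


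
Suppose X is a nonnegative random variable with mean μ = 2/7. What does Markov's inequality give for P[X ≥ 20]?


μ = E[X] = 2/7, a = 20.
Markov: P[X ≥ 20] ≤ μ/a = (2/7)/20 = 1/70.
Numerically: ≈ 0.014286.
(Since a = 20 > μ = 0.285714, the bound 1/70 is < 1 and informative.)

P[X ≥ 20] ≤ 1/70 ≈ 0.014286.


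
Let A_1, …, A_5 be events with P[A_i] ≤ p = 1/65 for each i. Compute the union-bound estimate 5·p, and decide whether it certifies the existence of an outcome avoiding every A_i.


Union bound: P[∪_{i=1}^{5} A_i] ≤ Σ_i P[A_i] ≤ 5·p = 5·(1/65) = 1/13.
Numerically: 1/13 ≈ 0.077.
Is 1/13 < 1? YES.
Since P[∪ A_i] ≤ 1/13 < 1, the complement has P[∩ A_i^c] ≥ 1 − 1/13 = 12/13 > 0, so some outcome avoids every A_i.

5·p = 1/13 ≈ 0.077; existence CERTIFIED by the union bound.


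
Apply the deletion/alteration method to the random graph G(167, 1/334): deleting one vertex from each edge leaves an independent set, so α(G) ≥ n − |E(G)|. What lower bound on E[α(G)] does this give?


E[|E(G)|] = C(167, 2)·p = 13861 · (1/334) = 83/2.
E[α(G)] ≥ n − E[|E(G)|] = 167 − 83/2 = 251/2.
Numerically: ≈ 125.500000.
(This is only a lower bound; the true E[α(G)] may be larger.)

E[α(G)] ≥ 251/2 ≈ 125.500000.


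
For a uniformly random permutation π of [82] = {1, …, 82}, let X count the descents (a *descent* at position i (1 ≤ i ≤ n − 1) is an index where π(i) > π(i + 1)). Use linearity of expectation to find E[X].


Write X = Σ X_I over i = 1, …, 81, with X_I the indicator of one descent.
There are 81 indicators.
For each fixed i, the pair (π(i), π(i+1)) is a uniformly random ordered pair of distinct values from {1, …, 82}; by symmetry P[π(i) > π(i+1)] = 1/2.
By linearity: E[X] = 81 · (1/2) = (82 − 1) · (1/2) = 81/2 ≈ 40.500000.

E[X] = 81/2 = 40.500000.


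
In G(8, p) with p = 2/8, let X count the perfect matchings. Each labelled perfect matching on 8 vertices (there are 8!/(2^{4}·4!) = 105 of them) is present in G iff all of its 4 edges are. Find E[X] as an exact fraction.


K_8 has 8!/(2^{4}·4!) = 105 labelled perfect matchings.
For each such perfect matching H, let X_H = 1 if all 4 edges of H are present in G. Then P[X_H = 1] = p^{4} = (1/4)^{4} = 1/256.
Summing the indicators: E[X] = Σ_H E[X_H] = 105 · p^{4} = 105 · 1/256 = 105/256.
Numerically: E[X] ≈ 0.41.

E[X] = 105 · (1/4)^{4} = 105/256 ≈ 0.41.


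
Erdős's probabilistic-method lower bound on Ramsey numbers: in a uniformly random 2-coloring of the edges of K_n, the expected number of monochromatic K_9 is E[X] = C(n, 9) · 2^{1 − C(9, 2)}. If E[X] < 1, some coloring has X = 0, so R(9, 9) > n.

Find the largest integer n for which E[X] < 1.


We need C(n, 9) · 2^{1 − 36} < 1, i.e. C(n, 9) < 2^{36 − 1} = 34359738368.
Check values of n near the boundary:
  n = 63: C(63, 9) = 23667689815; 23667689815 < 34359738368? YES
  n = 64: C(64, 9) = 27540584512; 27540584512 < 34359738368? YES
  n = 65: C(65, 9) = 31966749880; 31966749880 < 34359738368? YES
  n = 66: C(66, 9) = 37014131440; 37014131440 < 34359738368? NO
  n = 67: C(67, 9) = 42757703560; 42757703560 < 34359738368? NO
  n = 68: C(68, 9) = 49280065120; 49280065120 < 34359738368? NO
The largest n with C(n, 9) < 34359738368 is n = 65 (where E[X] = 3995843735/4294967296 ≈ 0.930). Hence R(9, 9) > 65, i.e. R(9, 9) ≥ 66.

Largest n = 65; hence R(9, 9) > 65.


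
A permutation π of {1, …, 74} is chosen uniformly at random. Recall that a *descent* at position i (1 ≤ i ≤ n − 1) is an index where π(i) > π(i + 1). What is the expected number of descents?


Write X = Σ X_I over i = 1, …, 73, with X_I the indicator of one descent.
There are 73 indicators.
For each fixed i, the pair (π(i), π(i+1)) is a uniformly random ordered pair of distinct values from {1, …, 74}; by symmetry P[π(i) > π(i+1)] = 1/2.
By linearity: E[X] = 73 · (1/2) = (74 − 1) · (1/2) = 73/2 ≈ 36.500.

E[X] = 73/2 = 36.500.


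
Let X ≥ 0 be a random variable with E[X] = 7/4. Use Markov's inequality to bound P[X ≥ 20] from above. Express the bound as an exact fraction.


μ = E[X] = 7/4, a = 20.
Markov: P[X ≥ 20] ≤ μ/a = (7/4)/20 = 7/80.
Numerically: ≈ 0.087500.
(Since a = 20 > μ = 1.750000, the bound 7/80 is < 1 and informative.)

P[X ≥ 20] ≤ 7/80 ≈ 0.087500.


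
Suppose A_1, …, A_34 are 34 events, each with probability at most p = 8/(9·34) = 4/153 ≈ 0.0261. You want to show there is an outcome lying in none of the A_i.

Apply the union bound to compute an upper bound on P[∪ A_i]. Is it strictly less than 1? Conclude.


Union bound: P[∪_{i=1}^{34} A_i] ≤ Σ_i P[A_i] ≤ 34·p = 34·(4/153) = 8/9.
Numerically: 8/9 ≈ 0.8889.
Is 8/9 < 1? YES.
Since P[∪ A_i] ≤ 8/9 < 1, the complement has P[∩ A_i^c] ≥ 1 − 8/9 = 1/9 > 0, so some outcome avoids every A_i.

34·p = 8/9 ≈ 0.8889; existence CERTIFIED by the union bound.


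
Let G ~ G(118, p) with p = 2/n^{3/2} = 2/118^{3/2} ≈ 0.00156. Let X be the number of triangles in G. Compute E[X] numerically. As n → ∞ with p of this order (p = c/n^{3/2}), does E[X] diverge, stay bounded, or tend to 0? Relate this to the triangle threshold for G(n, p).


Number of potential triangles: C(118, 3) = 266916.
Each occurs with probability p³ ≈ (0.00156)³ ≈ 3.798577e-09.
By linearity: E[X] = C(118, 3)·p³ ≈ 266916 · 3.798577e-09 ≈ 0.0010.
Since α = 3/2 > 1, p = c/n^{3/2} = o(1/n) is below the triangle threshold p ~ 1/n. Asymptotically E[X] ~ (c³/6)·n^{3(1−α)} = (2³/6)·n^{-1.5} → 0, so by Markov's inequality G has no triangles w.h.p.

E[X] ≈ 0.0010; in regime p = Θ(1/n^{3/2}) E[X] tends to 0 (below the triangle threshold p ~ 1/n).


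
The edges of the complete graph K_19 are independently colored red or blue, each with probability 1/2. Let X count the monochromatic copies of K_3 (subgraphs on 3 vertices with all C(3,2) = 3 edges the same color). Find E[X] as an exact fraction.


Let X = Σ_S X_S over the C(19, 3) = 969 subsets S of size 3, where X_S = 1 if the K_3 on S is monochromatic.
For a fixed S, the K_3 on S has C(3, 2) = 3 edges. P[all 3 edges red] = (1/2)^3, and likewise for blue, so P[monochromatic] = 2·(1/2)^3 = 2^{1 − 3} = 1/4.
By linearity of expectation: E[X] = C(19, 3) · 2^{1 − 3} = 969 · 1/4 = 969/4.
Numerically: E[X] ≈ 242.250000.

E[X] = C(19,3)·2^(1−C(3,2)) = 969/4 ≈ 242.250000.


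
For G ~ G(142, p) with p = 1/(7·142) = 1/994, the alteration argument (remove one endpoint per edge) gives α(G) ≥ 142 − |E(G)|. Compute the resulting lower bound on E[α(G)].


E[|E(G)|] = C(142, 2)·p = 10011 · (1/994) = 141/14.
E[α(G)] ≥ n − E[|E(G)|] = 142 − 141/14 = 1847/14.
Numerically: ≈ 131.9286.
(This is only a lower bound; the true E[α(G)] may be larger.)

E[α(G)] ≥ 1847/14 ≈ 131.9286.


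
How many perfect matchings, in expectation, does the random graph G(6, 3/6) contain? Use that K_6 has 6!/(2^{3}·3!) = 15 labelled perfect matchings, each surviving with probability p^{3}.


K_6 has 6!/(2^{3}·3!) = 15 labelled perfect matchings.
For each such perfect matching H, let X_H = 1 if all 3 edges of H are present in G. Then P[X_H = 1] = p^{3} = (1/2)^{3} = 1/8.
By linearity: E[X] = Σ_H E[X_H] = 15 · p^{3} = 15 · 1/8 = 15/8.
Numerically: E[X] ≈ 1.88.

E[X] = 15 · (1/2)^{3} = 15/8 ≈ 1.88.


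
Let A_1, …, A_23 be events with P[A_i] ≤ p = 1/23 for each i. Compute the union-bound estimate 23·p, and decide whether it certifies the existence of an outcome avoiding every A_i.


Union bound: P[∪_{i=1}^{23} A_i] ≤ Σ_i P[A_i] ≤ 23·p = 23·(1/23) = 1.
Numerically: 1 ≈ 1.0000000.
Is 1 < 1? NO.
Since the bound 1 is ≥ 1, the union bound is uninformative here; it does NOT by itself certify existence.

23·p = 1 ≈ 1.0000000; existence NOT certified by the union bound.


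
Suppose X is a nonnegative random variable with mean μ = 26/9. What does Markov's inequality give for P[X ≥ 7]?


μ = E[X] = 26/9, a = 7.
Markov: P[X ≥ 7] ≤ μ/a = (26/9)/7 = 26/63.
Numerically: ≈ 0.412698.
(Since a = 7 > μ = 2.888889, the bound 26/63 is < 1 and informative.)

P[X ≥ 7] ≤ 26/63 ≈ 0.412698.


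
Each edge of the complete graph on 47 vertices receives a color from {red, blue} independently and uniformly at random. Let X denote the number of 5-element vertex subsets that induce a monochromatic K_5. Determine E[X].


Let X = Σ_S X_S over the C(47, 5) = 1533939 subsets S of size 5, where X_S = 1 if the K_5 on S is monochromatic.
For a fixed S, the K_5 on S has C(5, 2) = 10 edges. P[all 10 edges red] = (1/2)^10, and likewise for blue, so P[monochromatic] = 2·(1/2)^10 = 2^{1 − 10} = 1/512.
Summing: E[X] = C(47, 5) · 2^{1 − 10} = 1533939 · 1/512 = 1533939/512.
Numerically: E[X] ≈ 2995.974609.

E[X] = C(47,5)·2^(1−C(5,2)) = 1533939/512 ≈ 2995.974609.


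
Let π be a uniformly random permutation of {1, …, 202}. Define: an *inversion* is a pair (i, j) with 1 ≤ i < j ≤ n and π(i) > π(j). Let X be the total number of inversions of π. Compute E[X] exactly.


Write X = Σ X_I over the C(202, 2) = 20301 pairs i < j, with X_I the indicator of one inversion.
There are 20301 indicators.
For each fixed pair i < j, the values π(i) and π(j) are two distinct elements of {1, …, 202} in uniformly random order; by symmetry P[π(i) > π(j)] = 1/2.
By linearity: E[X] = 20301 · (1/2) = C(202, 2) · (1/2) = 20301/2 = 20301/2 ≈ 10150.50000.

E[X] = 20301/2 = 10150.50000.


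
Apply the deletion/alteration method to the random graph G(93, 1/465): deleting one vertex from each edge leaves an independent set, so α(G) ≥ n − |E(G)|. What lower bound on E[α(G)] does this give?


E[|E(G)|] = C(93, 2)·p = 4278 · (1/465) = 46/5.
E[α(G)] ≥ n − E[|E(G)|] = 93 − 46/5 = 419/5.
Numerically: ≈ 83.8000.
(This is only a lower bound; the true E[α(G)] may be larger.)

E[α(G)] ≥ 419/5 ≈ 83.8000.


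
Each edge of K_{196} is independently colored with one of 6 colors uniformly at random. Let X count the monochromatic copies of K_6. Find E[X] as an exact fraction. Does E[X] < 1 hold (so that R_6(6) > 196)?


E[X] = C(196, 6) · 6^{1 − 15} = 72887293024 · 6^{−14} = 72887293024/78364164096.
As a reduced fraction: E[X] = 2277727907/2448880128 ≈ 0.9301.
Is E[X] < 1? YES.
Since E[X] < 1, there exists a 6-coloring of K_{196} with no monochromatic K_6; hence R_6(6) > 196.

E[X] = 2277727907/2448880128 ≈ 0.9301; E[X] < 1, so R_6(6) > 196.


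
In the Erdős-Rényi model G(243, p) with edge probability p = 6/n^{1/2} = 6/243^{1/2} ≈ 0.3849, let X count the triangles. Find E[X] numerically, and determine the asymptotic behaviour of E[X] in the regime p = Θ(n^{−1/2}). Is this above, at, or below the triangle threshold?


Number of potential triangles: C(243, 3) = 2362041.
Each occurs with probability p³ ≈ (0.3849)³ ≈ 5.702225e-02.
By linearity: E[X] = C(243, 3)·p³ ≈ 2362041 · 5.702225e-02 ≈ 134688.8896.
Since α = 1/2 < 1, p = c/n^{1/2} ≫ 1/n is above the triangle threshold p ~ 1/n. Asymptotically E[X] ~ (c³/6)·n^{3(1−α)} = (6³/6)·n^{1.5} → ∞; triangles are abundant w.h.p.

E[X] ≈ 134688.8896; in regime p = Θ(1/n^{1/2}) E[X] diverges (above the triangle threshold p ~ 1/n).


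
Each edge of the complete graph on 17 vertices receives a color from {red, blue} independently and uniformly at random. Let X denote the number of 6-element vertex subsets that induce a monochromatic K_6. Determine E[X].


Let X = Σ_S X_S over the C(17, 6) = 12376 subsets S of size 6, where X_S = 1 if the K_6 on S is monochromatic.
For a fixed S, the K_6 on S has C(6, 2) = 15 edges. P[all 15 edges red] = (1/2)^15, and likewise for blue, so P[monochromatic] = 2·(1/2)^15 = 2^{1 − 15} = 1/16384.
By linearity of expectation: E[X] = C(17, 6) · 2^{1 − 15} = 12376 · 1/16384 = 1547/2048.
Numerically: E[X] ≈ 0.75537.

E[X] = C(17,6)·2^(1−C(6,2)) = 1547/2048 ≈ 0.75537.


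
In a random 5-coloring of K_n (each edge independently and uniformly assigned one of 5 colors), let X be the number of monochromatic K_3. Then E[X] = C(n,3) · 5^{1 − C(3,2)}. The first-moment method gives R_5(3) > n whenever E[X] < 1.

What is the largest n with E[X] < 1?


We need C(n, 3) · 5^{1 − 3} < 1, i.e. C(n, 3) < 5^{3 − 1} = 25.
Check values of n near the boundary:
  n = 3: C(3, 3) = 1; 1 < 25? YES
  n = 4: C(4, 3) = 4; 4 < 25? YES
  n = 5: C(5, 3) = 10; 10 < 25? YES
  n = 6: C(6, 3) = 20; 20 < 25? YES
  n = 7: C(7, 3) = 35; 35 < 25? NO
The largest n with C(n, 3) < 25 is n = 6 (where E[X] = 4/5 ≈ 0.800). Hence R_5(3) > 6, i.e. R_5(3) ≥ 7.

Largest n = 6; hence R_5(3) > 6.


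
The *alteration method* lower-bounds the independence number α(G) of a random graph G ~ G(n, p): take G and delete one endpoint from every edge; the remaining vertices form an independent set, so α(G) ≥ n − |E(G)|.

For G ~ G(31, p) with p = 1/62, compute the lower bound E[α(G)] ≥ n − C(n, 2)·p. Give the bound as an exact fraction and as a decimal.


E[|E(G)|] = C(31, 2)·p = 465 · (1/62) = 15/2.
E[α(G)] ≥ n − E[|E(G)|] = 31 − 15/2 = 47/2.
Numerically: ≈ 23.500000.
(This is only a lower bound; the true E[α(G)] may be larger.)

E[α(G)] ≥ 47/2 ≈ 23.500000.


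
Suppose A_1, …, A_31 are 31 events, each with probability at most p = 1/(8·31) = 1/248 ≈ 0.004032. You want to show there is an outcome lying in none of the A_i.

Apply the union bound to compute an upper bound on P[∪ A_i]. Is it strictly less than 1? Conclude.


Union bound: P[∪_{i=1}^{31} A_i] ≤ Σ_i P[A_i] ≤ 31·p = 31·(1/248) = 1/8.
Numerically: 1/8 ≈ 0.125000.
Is 1/8 < 1? YES.
Since P[∪ A_i] ≤ 1/8 < 1, the complement has P[∩ A_i^c] ≥ 1 − 1/8 = 7/8 > 0, so some outcome avoids every A_i.

31·p = 1/8 ≈ 0.125000; existence CERTIFIED by the union bound.


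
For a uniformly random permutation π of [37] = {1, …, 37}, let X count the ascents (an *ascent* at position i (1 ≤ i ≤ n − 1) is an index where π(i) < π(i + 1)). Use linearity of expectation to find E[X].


Write X = Σ X_I over i = 1, …, 36, with X_I the indicator of one ascent.
There are 36 indicators.
For each fixed i, the pair (π(i), π(i+1)) is a uniformly random ordered pair of distinct values from {1, …, 37}; by symmetry P[π(i) < π(i+1)] = 1/2.
By linearity: E[X] = 36 · (1/2) = (37 − 1) · (1/2) = 18 ≈ 18.00000.

E[X] = 18 = 18.00000.


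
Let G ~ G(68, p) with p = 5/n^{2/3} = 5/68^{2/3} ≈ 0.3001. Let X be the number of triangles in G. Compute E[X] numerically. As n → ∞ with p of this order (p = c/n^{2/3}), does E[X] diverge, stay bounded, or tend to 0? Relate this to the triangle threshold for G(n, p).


Number of potential triangles: C(68, 3) = 50116.
Each occurs with probability p³ ≈ (0.3001)³ ≈ 2.703287e-02.
By linearity: E[X] = C(68, 3)·p³ ≈ 50116 · 2.703287e-02 ≈ 1354.7794.
Since α = 2/3 < 1, p = c/n^{2/3} ≫ 1/n is above the triangle threshold p ~ 1/n. Asymptotically E[X] ~ (c³/6)·n^{3(1−α)} = (5³/6)·n^{1} → ∞; triangles are abundant w.h.p.

E[X] ≈ 1354.7794; in regime p = Θ(1/n^{2/3}) E[X] diverges (above the triangle threshold p ~ 1/n).


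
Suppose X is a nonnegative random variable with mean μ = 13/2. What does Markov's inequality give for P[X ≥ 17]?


μ = E[X] = 13/2, a = 17.
Markov: P[X ≥ 17] ≤ μ/a = (13/2)/17 = 13/34.
Numerically: ≈ 0.3824.
(Since a = 17 > μ = 6.5000, the bound 13/34 is < 1 and informative.)

P[X ≥ 17] ≤ 13/34 ≈ 0.3824.


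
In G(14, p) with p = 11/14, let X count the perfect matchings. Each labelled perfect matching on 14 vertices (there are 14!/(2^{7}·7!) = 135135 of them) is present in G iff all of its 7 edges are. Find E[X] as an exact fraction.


K_14 has 14!/(2^{7}·7!) = 135135 labelled perfect matchings.
For each such perfect matching H, let X_H = 1 if all 7 edges of H are present in G. Then P[X_H = 1] = p^{7} = (11/14)^{7} = 19487171/105413504.
Summing the indicators: E[X] = Σ_H E[X_H] = 135135 · p^{7} = 135135 · 19487171/105413504 = 376199836155/15059072.
Numerically: E[X] ≈ 24982.

E[X] = 135135 · (11/14)^{7} = 376199836155/15059072 ≈ 24982.


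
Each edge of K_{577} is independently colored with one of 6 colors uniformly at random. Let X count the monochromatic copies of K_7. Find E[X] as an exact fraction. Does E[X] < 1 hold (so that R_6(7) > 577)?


E[X] = C(577, 7) · 6^{1 − 21} = 4073186129881440 · 6^{−20} = 4073186129881440/3656158440062976.
As a reduced fraction: E[X] = 42429022186265/38084983750656 ≈ 1.11406.
Is E[X] < 1? NO.
Since E[X] ≥ 1, the first-moment bound is inconclusive at n = 577; it does NOT by itself certify R_6(7) > 577.

E[X] = 42429022186265/38084983750656 ≈ 1.11406; E[X] ≥ 1; first-moment method inconclusive here.


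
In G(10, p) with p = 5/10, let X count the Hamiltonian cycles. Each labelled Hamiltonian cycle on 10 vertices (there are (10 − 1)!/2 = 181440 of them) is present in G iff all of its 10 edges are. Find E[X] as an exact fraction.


K_10 has (10 − 1)!/2 = 181440 labelled Hamiltonian cycles.
For each such Hamiltonian cycle H, let X_H = 1 if all 10 edges of H are present in G. Then P[X_H = 1] = p^{10} = (1/2)^{10} = 1/1024.
Summing the indicators: E[X] = Σ_H E[X_H] = 181440 · p^{10} = 181440 · 1/1024 = 2835/16.
Numerically: E[X] ≈ 177.188.

E[X] = 181440 · (1/2)^{10} = 2835/16 ≈ 177.188.


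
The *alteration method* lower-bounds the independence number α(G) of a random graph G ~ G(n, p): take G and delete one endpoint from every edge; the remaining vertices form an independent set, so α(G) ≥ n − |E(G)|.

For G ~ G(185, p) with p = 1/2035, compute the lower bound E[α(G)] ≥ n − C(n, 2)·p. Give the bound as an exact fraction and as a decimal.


E[|E(G)|] = C(185, 2)·p = 17020 · (1/2035) = 92/11.
E[α(G)] ≥ n − E[|E(G)|] = 185 − 92/11 = 1943/11.
Numerically: ≈ 176.63636.
(This is only a lower bound; the true E[α(G)] may be larger.)

E[α(G)] ≥ 1943/11 ≈ 176.63636.


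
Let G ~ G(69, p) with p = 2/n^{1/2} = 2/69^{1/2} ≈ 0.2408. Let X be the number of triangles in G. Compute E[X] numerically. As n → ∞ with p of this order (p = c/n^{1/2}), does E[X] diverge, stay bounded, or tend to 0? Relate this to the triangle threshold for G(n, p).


Number of potential triangles: C(69, 3) = 52394.
Each occurs with probability p³ ≈ (0.2408)³ ≈ 1.395778e-02.
By linearity: E[X] = C(69, 3)·p³ ≈ 52394 · 1.395778e-02 ≈ 731.3039.
Since α = 1/2 < 1, p = c/n^{1/2} ≫ 1/n is above the triangle threshold p ~ 1/n. Asymptotically E[X] ~ (c³/6)·n^{3(1−α)} = (2³/6)·n^{1.5} → ∞; triangles are abundant w.h.p.

E[X] ≈ 731.3039; in regime p = Θ(1/n^{1/2}) E[X] diverges (above the triangle threshold p ~ 1/n).


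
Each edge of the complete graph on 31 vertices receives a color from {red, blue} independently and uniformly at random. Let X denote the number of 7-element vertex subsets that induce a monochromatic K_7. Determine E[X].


Let X = Σ_S X_S over the C(31, 7) = 2629575 subsets S of size 7, where X_S = 1 if the K_7 on S is monochromatic.
For a fixed S, the K_7 on S has C(7, 2) = 21 edges. P[all 21 edges red] = (1/2)^21, and likewise for blue, so P[monochromatic] = 2·(1/2)^21 = 2^{1 − 21} = 1/1048576.
By linearity: E[X] = C(31, 7) · 2^{1 − 21} = 2629575 · 1/1048576 = 2629575/1048576.
Numerically: E[X] ≈ 2.508.

E[X] = C(31,7)·2^(1−C(7,2)) = 2629575/1048576 ≈ 2.508.


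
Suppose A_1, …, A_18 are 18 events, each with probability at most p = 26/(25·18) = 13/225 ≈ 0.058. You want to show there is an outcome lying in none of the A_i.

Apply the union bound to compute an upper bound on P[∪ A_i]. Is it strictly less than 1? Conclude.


Union bound: P[∪_{i=1}^{18} A_i] ≤ Σ_i P[A_i] ≤ 18·p = 18·(13/225) = 26/25.
Numerically: 26/25 ≈ 1.040.
Is 26/25 < 1? NO.
Since the bound 26/25 is ≥ 1, the union bound is uninformative here; it does NOT by itself certify existence.

18·p = 26/25 ≈ 1.040; existence NOT certified by the union bound.


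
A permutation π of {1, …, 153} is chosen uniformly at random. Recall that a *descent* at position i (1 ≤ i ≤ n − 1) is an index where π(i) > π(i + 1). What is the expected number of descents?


Write X = Σ X_I over i = 1, …, 152, with X_I the indicator of one descent.
There are 152 indicators.
For each fixed i, the pair (π(i), π(i+1)) is a uniformly random ordered pair of distinct values from {1, …, 153}; by symmetry P[π(i) > π(i+1)] = 1/2.
By linearity: E[X] = 152 · (1/2) = (153 − 1) · (1/2) = 76 ≈ 76.000.

E[X] = 76 = 76.000.
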